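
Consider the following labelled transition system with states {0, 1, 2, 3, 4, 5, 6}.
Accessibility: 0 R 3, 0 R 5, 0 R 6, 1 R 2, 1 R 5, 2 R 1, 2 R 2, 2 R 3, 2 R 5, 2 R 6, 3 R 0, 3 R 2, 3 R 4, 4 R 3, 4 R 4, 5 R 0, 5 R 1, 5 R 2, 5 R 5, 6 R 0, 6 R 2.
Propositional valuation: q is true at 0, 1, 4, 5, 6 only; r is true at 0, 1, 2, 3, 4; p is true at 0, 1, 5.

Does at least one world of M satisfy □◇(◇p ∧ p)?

Recall that □ψ holds at a world iff ψ holds at every accessible world, and ◇ψ holds iff ψ holds at some accessible world.
Let φ = □◇(◇p ∧ p). Evaluate φ at each world:
  0 (successors {3, 5, 6}): φ is true.
  1 (successors {2, 5}): φ is true.
  2 (successors {1, 2, 3, 5, 6}): φ is true.
  3 (successors {0, 2, 4}): φ is false.
  4 (successors {3, 4}): φ is false.
  5 (successors {0, 1, 2, 5}): φ is true.
  6 (successors {0, 2}): φ is true.
Detail at 0 (witness):
  At 0: □◇(◇p ∧ p) requires ◇(◇p ∧ p) at every successor {3, 5, 6}.
      At 3: ◇(◇p ∧ p) requires ◇p ∧ p at some successor in {0, 2, 4}.
        ◇p ∧ p holds at 0, so ◇(◇p ∧ p) is true at 3.
      At 5: ◇(◇p ∧ p) requires ◇p ∧ p at some successor in {0, 1, 2, 5}.
        ◇p ∧ p holds at 0, so ◇(◇p ∧ p) is true at 5.
      At 6: ◇(◇p ∧ p) requires ◇p ∧ p at some successor in {0, 2}.
        ◇p ∧ p holds at 0, so ◇(◇p ∧ p) is true at 6.
  So □◇(◇p ∧ p) is true at 0.

Yes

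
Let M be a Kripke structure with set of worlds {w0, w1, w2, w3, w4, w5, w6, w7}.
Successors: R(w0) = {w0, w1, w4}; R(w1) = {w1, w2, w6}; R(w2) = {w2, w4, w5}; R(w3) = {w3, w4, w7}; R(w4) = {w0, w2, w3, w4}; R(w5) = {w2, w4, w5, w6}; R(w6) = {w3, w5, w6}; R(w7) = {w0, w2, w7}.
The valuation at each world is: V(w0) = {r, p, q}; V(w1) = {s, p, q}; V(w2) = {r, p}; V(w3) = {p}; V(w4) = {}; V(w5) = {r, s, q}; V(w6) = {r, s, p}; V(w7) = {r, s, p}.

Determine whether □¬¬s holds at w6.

No

Recall that □ψ holds at a world iff ψ holds at every accessible world, and ◇ψ holds iff ψ holds at some accessible world.
At w6: □¬¬s requires ¬¬s at every successor {w3, w5, w6}.
  ¬¬s fails at w3, so □¬¬s is false at w6.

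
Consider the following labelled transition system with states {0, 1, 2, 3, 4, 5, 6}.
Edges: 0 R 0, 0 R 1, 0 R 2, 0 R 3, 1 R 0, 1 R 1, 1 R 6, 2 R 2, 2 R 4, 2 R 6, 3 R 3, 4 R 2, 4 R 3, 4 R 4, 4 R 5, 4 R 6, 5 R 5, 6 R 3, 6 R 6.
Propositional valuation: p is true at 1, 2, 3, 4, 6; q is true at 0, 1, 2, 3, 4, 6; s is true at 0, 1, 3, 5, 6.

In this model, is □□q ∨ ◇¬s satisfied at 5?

At 5: □□q is false, ◇¬s is false, so □□q ∨ ◇¬s is false.
  At 5: □□q requires □q at every successor {5}.
    □q fails at 5, so □□q is false at 5.
      At 5: □q requires q at every successor {5}.
        q fails at 5, so □q is false at 5.
  At 5: ◇¬s requires ¬s at some successor in {5}.
    At 5: ¬s is false.
  So ◇¬s is false at 5.

No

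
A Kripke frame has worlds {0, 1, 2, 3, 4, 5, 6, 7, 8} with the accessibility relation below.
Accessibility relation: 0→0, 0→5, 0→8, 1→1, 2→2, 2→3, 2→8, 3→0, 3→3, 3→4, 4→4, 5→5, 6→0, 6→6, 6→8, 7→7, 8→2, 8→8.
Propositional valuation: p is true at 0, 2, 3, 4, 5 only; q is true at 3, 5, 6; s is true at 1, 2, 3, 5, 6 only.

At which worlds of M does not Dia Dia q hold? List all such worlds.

1, 4, 7

Let φ = not Dia Dia q. Evaluate φ at each world:
  0 (successors {0, 5, 8}): φ is false.
  1 (successors {1}): φ is true.
  2 (successors {2, 3, 8}): φ is false.
  3 (successors {0, 3, 4}): φ is false.
  4 (successors {4}): φ is true.
  5 (successors {5}): φ is false.
  6 (successors {0, 6, 8}): φ is false.
  7 (successors {7}): φ is true.
  8 (successors {2, 8}): φ is false.
For instance, at 7:
  At 7: Dia Dia q is false, so not Dia Dia q is true.
    At 7: Dia Dia q requires Dia q at some successor in {7}.
      At 7: Dia q is false.
    So Dia Dia q is false at 7.
Satisfying worlds: {1, 4, 7}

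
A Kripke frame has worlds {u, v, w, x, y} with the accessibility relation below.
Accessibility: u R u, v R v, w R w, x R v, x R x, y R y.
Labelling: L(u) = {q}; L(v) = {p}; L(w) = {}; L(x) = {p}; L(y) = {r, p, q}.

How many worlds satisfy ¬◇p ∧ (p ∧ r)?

Recall that ◇ψ holds at a world iff ψ holds at some accessible world.
Let φ = ¬◇p ∧ (p ∧ r). Evaluate φ at each world:
  u (successors {u}): φ is false.
  v (successors {v}): φ is false.
  w (successors {w}): φ is false.
  x (successors {v, x}): φ is false.
  y (successors {y}): φ is false.
For instance, at v:
  At v: ¬◇p is false, p ∧ r is false, so ¬◇p ∧ (p ∧ r) is false.
    At v: ◇p is true, so ¬◇p is false.
      At v: ◇p requires p at some successor in {v}.
        p holds at v, so ◇p is true at v.
Satisfying worlds: none.

0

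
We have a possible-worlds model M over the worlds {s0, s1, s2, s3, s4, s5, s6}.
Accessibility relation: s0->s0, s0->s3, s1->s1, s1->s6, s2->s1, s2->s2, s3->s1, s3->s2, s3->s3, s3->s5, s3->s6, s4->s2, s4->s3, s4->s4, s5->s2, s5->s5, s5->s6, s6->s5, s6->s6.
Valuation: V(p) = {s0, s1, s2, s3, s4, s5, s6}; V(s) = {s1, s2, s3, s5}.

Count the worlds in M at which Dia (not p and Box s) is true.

Let φ = Dia (not p and Box s). Evaluate φ at each world:
  s0 (successors {s0, s3}): φ is false.
  s1 (successors {s1, s6}): φ is false.
  s2 (successors {s1, s2}): φ is false.
  s3 (successors {s1, s2, s3, s5, s6}): φ is false.
  s4 (successors {s2, s3, s4}): φ is false.
  s5 (successors {s2, s5, s6}): φ is false.
  s6 (successors {s5, s6}): φ is false.
For instance, at s6:
  At s6: Dia (not p and Box s) requires not p and Box s at some successor in {s5, s6}.
    At s5: not p and Box s is false.
    At s6: not p and Box s is false.
  So Dia (not p and Box s) is false at s6.
Satisfying worlds: none.

0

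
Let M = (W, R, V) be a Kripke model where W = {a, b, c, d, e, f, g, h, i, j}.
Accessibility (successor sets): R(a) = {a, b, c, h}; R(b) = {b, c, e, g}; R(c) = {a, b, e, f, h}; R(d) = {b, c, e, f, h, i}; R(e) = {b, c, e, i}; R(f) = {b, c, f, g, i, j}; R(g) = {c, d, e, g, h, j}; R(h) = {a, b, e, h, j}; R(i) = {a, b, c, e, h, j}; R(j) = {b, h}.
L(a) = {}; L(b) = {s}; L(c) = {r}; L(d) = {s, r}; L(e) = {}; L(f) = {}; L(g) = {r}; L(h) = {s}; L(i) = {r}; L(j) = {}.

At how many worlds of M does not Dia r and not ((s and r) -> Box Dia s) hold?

Let φ = not Dia r and not ((s and r) -> Box Dia s). Evaluate φ at each world:
  a (successors {a, b, c, h}): φ is false.
  b (successors {b, c, e, g}): φ is false.
  c (successors {a, b, e, f, h}): φ is false.
  d (successors {b, c, e, f, h, i}): φ is false.
  e (successors {b, c, e, i}): φ is false.
  f (successors {b, c, f, g, i, j}): φ is false.
  g (successors {c, d, e, g, h, j}): φ is false.
  h (successors {a, b, e, h, j}): φ is false.
  i (successors {a, b, c, e, h, j}): φ is false.
  j (successors {b, h}): φ is false.
For instance, at g:
  At g: not Dia r is false, not ((s and r) -> Box Dia s) is false, so not Dia r and not ((s and r) -> Box Dia s) is false.
    At g: Dia r is true, so not Dia r is false.
      At g: Dia r requires r at some successor in {c, d, e, g, h, j}.
        r holds at c, so Dia r is true at g.
    At g: (s and r) -> Box Dia s is true, so not ((s and r) -> Box Dia s) is false.
      At g: s and r is false, Box Dia s is true, so (s and r) -> Box Dia s is true.
Satisfying worlds: none.

0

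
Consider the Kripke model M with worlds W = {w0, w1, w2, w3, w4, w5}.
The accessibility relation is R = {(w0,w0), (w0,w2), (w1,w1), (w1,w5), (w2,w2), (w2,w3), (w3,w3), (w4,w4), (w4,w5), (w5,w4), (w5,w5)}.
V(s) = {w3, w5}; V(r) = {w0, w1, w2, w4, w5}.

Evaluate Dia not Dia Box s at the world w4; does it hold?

Yes

At w4: Dia not Dia Box s requires not Dia Box s at some successor in {w4, w5}.
  not Dia Box s holds at w4, so Dia not Dia Box s is true at w4.
    At w4: Dia Box s is false, so not Dia Box s is true.
      At w4: Dia Box s requires Box s at some successor in {w4, w5}.
        At w4: Box s is false.
        At w5: Box s is false.
      So Dia Box s is false at w4.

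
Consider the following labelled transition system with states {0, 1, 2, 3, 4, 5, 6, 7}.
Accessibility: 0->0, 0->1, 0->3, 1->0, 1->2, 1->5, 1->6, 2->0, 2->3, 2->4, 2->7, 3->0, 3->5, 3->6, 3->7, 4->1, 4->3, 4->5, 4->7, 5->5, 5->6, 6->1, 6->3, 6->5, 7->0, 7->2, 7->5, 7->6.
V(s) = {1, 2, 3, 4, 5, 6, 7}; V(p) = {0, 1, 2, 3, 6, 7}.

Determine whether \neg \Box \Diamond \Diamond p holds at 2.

No

Recall that \Box ψ holds at a world iff ψ holds at every accessible world, and \Diamond ψ holds iff ψ holds at some accessible world.
At 2: \Box \Diamond \Diamond p is true, so \neg \Box \Diamond \Diamond p is false.
  At 2: \Box \Diamond \Diamond p requires \Diamond \Diamond p at every successor {0, 3, 4, 7}.
    At 0: \Diamond \Diamond p is true.
    At 3: \Diamond \Diamond p is true.
    At 4: \Diamond \Diamond p is true.
    At 7: \Diamond \Diamond p is true.
  So \Box \Diamond \Diamond p is true at 2.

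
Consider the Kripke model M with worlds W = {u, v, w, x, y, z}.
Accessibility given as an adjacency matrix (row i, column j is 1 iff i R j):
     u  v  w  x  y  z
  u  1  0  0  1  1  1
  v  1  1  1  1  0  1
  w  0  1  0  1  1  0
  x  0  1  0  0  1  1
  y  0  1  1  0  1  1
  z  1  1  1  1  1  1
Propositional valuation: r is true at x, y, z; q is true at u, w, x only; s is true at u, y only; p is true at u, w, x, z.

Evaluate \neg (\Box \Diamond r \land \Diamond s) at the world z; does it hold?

Recall that \Box ψ holds at a world iff ψ holds at every accessible world, and \Diamond ψ holds iff ψ holds at some accessible world.
At z: \Box \Diamond r \land \Diamond s is true, so \neg (\Box \Diamond r \land \Diamond s) is false.
  At z: \Box \Diamond r is true, \Diamond s is true, so \Box \Diamond r \land \Diamond s is true.
    At z: \Box \Diamond r requires \Diamond r at every successor {u, v, w, x, y, z}.
      At u: \Diamond r is true.
      At v: \Diamond r is true.
      At w: \Diamond r is true.
      At x: \Diamond r is true.
      At y: \Diamond r is true.
      At z: \Diamond r is true.
    So \Box \Diamond r is true at z.
    At z: \Diamond s requires s at some successor in {u, v, w, x, y, z}.
      s holds at u, so \Diamond s is true at z.

No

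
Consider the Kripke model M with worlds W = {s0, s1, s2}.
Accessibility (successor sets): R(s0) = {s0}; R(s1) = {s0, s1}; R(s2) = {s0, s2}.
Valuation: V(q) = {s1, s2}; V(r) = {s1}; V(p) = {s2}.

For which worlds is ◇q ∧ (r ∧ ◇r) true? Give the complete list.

s1

Let φ = ◇q ∧ (r ∧ ◇r). Evaluate φ at each world:
  s0 (successors {s0}): φ is false.
  s1 (successors {s0, s1}): φ is true.
  s2 (successors {s0, s2}): φ is false.
For instance, at s0:
  At s0: ◇q is false, r ∧ ◇r is false, so ◇q ∧ (r ∧ ◇r) is false.
    At s0: ◇q requires q at some successor in {s0}.
      At s0: q is false.
    So ◇q is false at s0.
    At s0: r is false, ◇r is false, so r ∧ ◇r is false.
      At s0: ◇r requires r at some successor in {s0}.
        At s0: r is false.
      So ◇r is false at s0.
Satisfying worlds: {s1}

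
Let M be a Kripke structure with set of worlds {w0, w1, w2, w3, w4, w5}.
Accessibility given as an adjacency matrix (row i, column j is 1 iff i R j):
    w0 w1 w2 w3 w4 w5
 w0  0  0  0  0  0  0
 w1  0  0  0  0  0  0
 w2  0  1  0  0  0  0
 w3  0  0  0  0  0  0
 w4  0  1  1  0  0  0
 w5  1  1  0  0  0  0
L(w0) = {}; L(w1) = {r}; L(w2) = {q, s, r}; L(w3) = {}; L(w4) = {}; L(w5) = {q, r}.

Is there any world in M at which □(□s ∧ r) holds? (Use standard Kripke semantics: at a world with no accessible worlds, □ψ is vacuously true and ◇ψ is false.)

Yes

Let φ = □(□s ∧ r). Evaluate φ at each world:
  w0 (successors ∅): φ is true.
  w1 (successors ∅): φ is true.
  w2 (successors {w1}): φ is true.
  w3 (successors ∅): φ is true.
  w4 (successors {w1, w2}): φ is false.
  w5 (successors {w0, w1}): φ is false.
Detail at w0 (witness):
  At w0: no accessible worlds, so □(□s ∧ r) holds vacuously.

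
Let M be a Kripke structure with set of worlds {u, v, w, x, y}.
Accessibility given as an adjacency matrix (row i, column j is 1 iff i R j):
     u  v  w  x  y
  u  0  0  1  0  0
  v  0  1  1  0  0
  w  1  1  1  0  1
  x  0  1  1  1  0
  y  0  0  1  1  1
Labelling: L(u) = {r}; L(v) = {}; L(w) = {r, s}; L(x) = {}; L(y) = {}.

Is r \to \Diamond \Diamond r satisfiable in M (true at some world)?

Yes

Let φ = r \to \Diamond \Diamond r. Evaluate φ at each world:
  u (successors {w}): φ is true.
  v (successors {v, w}): φ is true.
  w (successors {u, v, w, y}): φ is true.
  x (successors {v, w, x}): φ is true.
  y (successors {w, x, y}): φ is true.
Detail at u (witness):
  At u: r is true, \Diamond \Diamond r is true, so r \to \Diamond \Diamond r is true.
    At u: \Diamond \Diamond r requires \Diamond r at some successor in {w}.
      \Diamond r holds at w, so \Diamond \Diamond r is true at u.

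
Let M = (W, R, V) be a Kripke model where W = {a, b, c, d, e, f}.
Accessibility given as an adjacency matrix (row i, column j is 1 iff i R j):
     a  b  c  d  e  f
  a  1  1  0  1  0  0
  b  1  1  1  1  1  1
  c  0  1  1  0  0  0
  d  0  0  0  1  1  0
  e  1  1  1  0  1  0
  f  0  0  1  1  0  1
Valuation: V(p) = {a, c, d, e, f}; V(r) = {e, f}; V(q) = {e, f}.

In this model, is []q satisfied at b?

No

Recall that []ψ holds at a world iff ψ holds at every accessible world, and <>ψ holds iff ψ holds at some accessible world.
At b: []q requires q at every successor {a, b, c, d, e, f}.
  q fails at a, so []q is false at b.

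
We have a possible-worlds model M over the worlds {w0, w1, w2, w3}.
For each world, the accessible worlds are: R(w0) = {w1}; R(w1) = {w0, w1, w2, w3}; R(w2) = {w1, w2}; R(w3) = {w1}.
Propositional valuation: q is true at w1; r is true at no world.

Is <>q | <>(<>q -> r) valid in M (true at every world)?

Let φ = <>q | <>(<>q -> r). Evaluate φ at each world:
  w0 (successors {w1}): φ is true.
  w1 (successors {w0, w1, w2, w3}): φ is true.
  w2 (successors {w1, w2}): φ is true.
  w3 (successors {w1}): φ is true.
For instance, at w2:
  At w2: <>q is true, <>(<>q -> r) is false, so <>q | <>(<>q -> r) is true.
    At w2: <>q requires q at some successor in {w1, w2}.
      q holds at w1, so <>q is true at w2.
    At w2: <>(<>q -> r) requires <>q -> r at some successor in {w1, w2}.
      At w1: <>q -> r is false.
      At w2: <>q -> r is false.
    So <>(<>q -> r) is false at w2.

Yes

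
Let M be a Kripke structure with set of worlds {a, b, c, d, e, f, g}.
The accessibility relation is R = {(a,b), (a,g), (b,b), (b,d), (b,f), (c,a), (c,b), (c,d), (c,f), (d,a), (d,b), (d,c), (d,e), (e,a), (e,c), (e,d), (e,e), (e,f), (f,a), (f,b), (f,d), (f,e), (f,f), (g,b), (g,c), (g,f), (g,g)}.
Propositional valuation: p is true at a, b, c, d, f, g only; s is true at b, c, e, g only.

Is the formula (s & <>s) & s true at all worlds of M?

Let φ = (s & <>s) & s. Evaluate φ at each world:
  a (successors {b, g}): φ is false.
  b (successors {b, d, f}): φ is true.
  c (successors {a, b, d, f}): φ is true.
  d (successors {a, b, c, e}): φ is false.
  e (successors {a, c, d, e, f}): φ is true.
  f (successors {a, b, d, e, f}): φ is false.
  g (successors {b, c, f, g}): φ is true.
Detail at a (counterexample):
  At a: s & <>s is false, s is false, so (s & <>s) & s is false.
    At a: s is false, <>s is true, so s & <>s is false.
      At a: <>s requires s at some successor in {b, g}.
        s holds at b, so <>s is true at a.

No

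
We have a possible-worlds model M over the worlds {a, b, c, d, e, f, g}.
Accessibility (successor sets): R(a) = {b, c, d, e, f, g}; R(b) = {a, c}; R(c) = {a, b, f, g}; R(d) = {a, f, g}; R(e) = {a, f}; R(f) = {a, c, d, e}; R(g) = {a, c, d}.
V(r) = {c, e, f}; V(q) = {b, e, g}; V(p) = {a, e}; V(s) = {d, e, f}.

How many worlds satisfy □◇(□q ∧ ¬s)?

0

Let φ = □◇(□q ∧ ¬s). Evaluate φ at each world:
  a (successors {b, c, d, e, f, g}): φ is false.
  b (successors {a, c}): φ is false.
  c (successors {a, b, f, g}): φ is false.
  d (successors {a, f, g}): φ is false.
  e (successors {a, f}): φ is false.
  f (successors {a, c, d, e}): φ is false.
  g (successors {a, c, d}): φ is false.
For instance, at g:
  At g: □◇(□q ∧ ¬s) requires ◇(□q ∧ ¬s) at every successor {a, c, d}.
    ◇(□q ∧ ¬s) fails at a, so □◇(□q ∧ ¬s) is false at g.
      At a: ◇(□q ∧ ¬s) requires □q ∧ ¬s at some successor in {b, c, d, e, f, g}.
        At b: □q ∧ ¬s is false.
        At c: □q ∧ ¬s is false.
        At d: □q ∧ ¬s is false.
        At e: □q ∧ ¬s is false.
        At f: □q ∧ ¬s is false.
        At g: □q ∧ ¬s is false.
      So ◇(□q ∧ ¬s) is false at a.
Satisfying worlds: none.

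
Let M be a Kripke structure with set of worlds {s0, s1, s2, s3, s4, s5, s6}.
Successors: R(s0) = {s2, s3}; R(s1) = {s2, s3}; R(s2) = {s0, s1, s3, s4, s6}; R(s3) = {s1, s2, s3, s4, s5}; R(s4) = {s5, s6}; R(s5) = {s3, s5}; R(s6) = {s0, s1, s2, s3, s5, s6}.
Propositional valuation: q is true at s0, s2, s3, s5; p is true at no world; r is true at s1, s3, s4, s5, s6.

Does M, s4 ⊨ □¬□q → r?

Recall that □ψ holds at a world iff ψ holds at every accessible world, and ◇ψ holds iff ψ holds at some accessible world.
At s4: □¬□q is false, r is true, so □¬□q → r is true.
  At s4: □¬□q requires ¬□q at every successor {s5, s6}.
    ¬□q fails at s5, so □¬□q is false at s4.
      At s5: □q is true, so ¬□q is false.

Yes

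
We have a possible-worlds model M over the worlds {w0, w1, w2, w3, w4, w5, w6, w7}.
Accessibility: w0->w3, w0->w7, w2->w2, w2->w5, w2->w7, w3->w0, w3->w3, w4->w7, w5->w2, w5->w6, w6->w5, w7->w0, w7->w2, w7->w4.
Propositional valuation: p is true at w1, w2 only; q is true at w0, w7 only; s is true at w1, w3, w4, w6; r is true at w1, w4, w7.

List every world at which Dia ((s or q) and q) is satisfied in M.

w0, w2, w3, w4, w7

Let φ = Dia ((s or q) and q). Evaluate φ at each world:
  w0 (successors {w3, w7}): φ is true.
  w1 (successors ∅): φ is false.
  w2 (successors {w2, w5, w7}): φ is true.
  w3 (successors {w0, w3}): φ is true.
  w4 (successors {w7}): φ is true.
  w5 (successors {w2, w6}): φ is false.
  w6 (successors {w5}): φ is false.
  w7 (successors {w0, w2, w4}): φ is true.
For instance, at w2:
  At w2: Dia ((s or q) and q) requires (s or q) and q at some successor in {w2, w5, w7}.
    (s or q) and q holds at w7, so Dia ((s or q) and q) is true at w2.
Satisfying worlds: {w0, w2, w3, w4, w7}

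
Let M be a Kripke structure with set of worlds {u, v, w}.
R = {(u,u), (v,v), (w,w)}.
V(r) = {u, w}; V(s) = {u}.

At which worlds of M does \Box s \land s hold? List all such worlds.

u

Let φ = \Box s \land s. Evaluate φ at each world:
  u (successors {u}): φ is true.
  v (successors {v}): φ is false.
  w (successors {w}): φ is false.
For instance, at v:
  At v: \Box s is false, s is false, so \Box s \land s is false.
    At v: \Box s requires s at every successor {v}.
      s fails at v, so \Box s is false at v.
Satisfying worlds: {u}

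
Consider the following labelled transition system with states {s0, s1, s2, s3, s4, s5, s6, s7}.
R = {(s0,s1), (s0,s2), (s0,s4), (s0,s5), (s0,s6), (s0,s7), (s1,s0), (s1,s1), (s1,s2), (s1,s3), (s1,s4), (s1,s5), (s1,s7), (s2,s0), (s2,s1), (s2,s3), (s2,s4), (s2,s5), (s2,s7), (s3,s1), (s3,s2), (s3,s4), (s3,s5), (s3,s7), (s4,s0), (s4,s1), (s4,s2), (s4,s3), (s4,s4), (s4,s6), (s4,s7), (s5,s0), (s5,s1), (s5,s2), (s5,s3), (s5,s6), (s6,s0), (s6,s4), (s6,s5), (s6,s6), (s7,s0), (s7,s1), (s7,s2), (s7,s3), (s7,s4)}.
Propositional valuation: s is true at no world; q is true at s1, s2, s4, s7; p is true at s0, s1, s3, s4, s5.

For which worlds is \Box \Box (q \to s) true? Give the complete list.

none

Recall that \Box ψ holds at a world iff ψ holds at every accessible world, and \Diamond ψ holds iff ψ holds at some accessible world.
Let φ = \Box \Box (q \to s). Evaluate φ at each world:
  s0 (successors {s1, s2, s4, s5, s6, s7}): φ is false.
  s1 (successors {s0, s1, s2, s3, s4, s5, s7}): φ is false.
  s2 (successors {s0, s1, s3, s4, s5, s7}): φ is false.
  s3 (successors {s1, s2, s4, s5, s7}): φ is false.
  s4 (successors {s0, s1, s2, s3, s4, s6, s7}): φ is false.
  s5 (successors {s0, s1, s2, s3, s6}): φ is false.
  s6 (successors {s0, s4, s5, s6}): φ is false.
  s7 (successors {s0, s1, s2, s3, s4}): φ is false.
For instance, at s7:
  At s7: \Box \Box (q \to s) requires \Box (q \to s) at every successor {s0, s1, s2, s3, s4}.
    \Box (q \to s) fails at s0, so \Box \Box (q \to s) is false at s7.
      At s0: \Box (q \to s) requires q \to s at every successor {s1, s2, s4, s5, s6, s7}.
        q \to s fails at s1, so \Box (q \to s) is false at s0.
Satisfying worlds: none.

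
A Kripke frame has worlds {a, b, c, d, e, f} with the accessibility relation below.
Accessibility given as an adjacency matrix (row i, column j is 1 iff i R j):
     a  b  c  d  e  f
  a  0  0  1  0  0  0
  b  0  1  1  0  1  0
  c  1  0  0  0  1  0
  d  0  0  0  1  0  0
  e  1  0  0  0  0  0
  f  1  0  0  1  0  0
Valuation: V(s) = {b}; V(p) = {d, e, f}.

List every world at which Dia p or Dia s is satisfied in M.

b, c, d, f

Let φ = Dia p or Dia s. Evaluate φ at each world:
  a (successors {c}): φ is false.
  b (successors {b, c, e}): φ is true.
  c (successors {a, e}): φ is true.
  d (successors {d}): φ is true.
  e (successors {a}): φ is false.
  f (successors {a, d}): φ is true.
For instance, at e:
  At e: Dia p is false, Dia s is false, so Dia p or Dia s is false.
    At e: Dia p requires p at some successor in {a}.
      At a: p is false.
    So Dia p is false at e.
    At e: Dia s requires s at some successor in {a}.
      At a: s is false.
    So Dia s is false at e.
Satisfying worlds: {b, c, d, f}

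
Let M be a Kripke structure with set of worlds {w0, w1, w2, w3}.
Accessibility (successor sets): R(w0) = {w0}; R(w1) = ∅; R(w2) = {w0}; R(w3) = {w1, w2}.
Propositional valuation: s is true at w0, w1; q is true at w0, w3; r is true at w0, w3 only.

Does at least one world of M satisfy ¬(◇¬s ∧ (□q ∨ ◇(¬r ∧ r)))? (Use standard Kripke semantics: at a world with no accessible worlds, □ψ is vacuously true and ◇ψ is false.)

Recall that □ψ holds at a world iff ψ holds at every accessible world, and ◇ψ holds iff ψ holds at some accessible world.
Let φ = ¬(◇¬s ∧ (□q ∨ ◇(¬r ∧ r))). Evaluate φ at each world:
  w0 (successors {w0}): φ is true.
  w1 (successors ∅): φ is true.
  w2 (successors {w0}): φ is true.
  w3 (successors {w1, w2}): φ is true.
Detail at w0 (witness):
  At w0: ◇¬s ∧ (□q ∨ ◇(¬r ∧ r)) is false, so ¬(◇¬s ∧ (□q ∨ ◇(¬r ∧ r))) is true.
    At w0: ◇¬s is false, □q ∨ ◇(¬r ∧ r) is true, so ◇¬s ∧ (□q ∨ ◇(¬r ∧ r)) is false.
      At w0: ◇¬s requires ¬s at some successor in {w0}.
        At w0: ¬s is false.
      So ◇¬s is false at w0.
      At w0: □q is true, ◇(¬r ∧ r) is false, so □q ∨ ◇(¬r ∧ r) is true.

Yes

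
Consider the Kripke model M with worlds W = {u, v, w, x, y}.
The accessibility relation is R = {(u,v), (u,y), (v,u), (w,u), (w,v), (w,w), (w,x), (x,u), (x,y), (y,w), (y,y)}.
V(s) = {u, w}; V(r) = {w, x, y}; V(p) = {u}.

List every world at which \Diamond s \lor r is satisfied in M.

v, w, x, y

Let φ = \Diamond s \lor r. Evaluate φ at each world:
  u (successors {v, y}): φ is false.
  v (successors {u}): φ is true.
  w (successors {u, v, w, x}): φ is true.
  x (successors {u, y}): φ is true.
  y (successors {w, y}): φ is true.
For instance, at y:
  At y: \Diamond s is true, r is true, so \Diamond s \lor r is true.
    At y: \Diamond s requires s at some successor in {w, y}.
      s holds at w, so \Diamond s is true at y.
Satisfying worlds: {v, w, x, y}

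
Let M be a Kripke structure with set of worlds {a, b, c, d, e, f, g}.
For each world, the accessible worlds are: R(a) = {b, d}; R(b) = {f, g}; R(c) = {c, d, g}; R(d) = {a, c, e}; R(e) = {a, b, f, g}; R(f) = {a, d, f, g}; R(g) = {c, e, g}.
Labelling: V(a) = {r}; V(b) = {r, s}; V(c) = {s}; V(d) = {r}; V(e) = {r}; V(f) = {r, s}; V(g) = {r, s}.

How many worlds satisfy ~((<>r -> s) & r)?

4

Let φ = ~((<>r -> s) & r). Evaluate φ at each world:
  a (successors {b, d}): φ is true.
  b (successors {f, g}): φ is false.
  c (successors {c, d, g}): φ is true.
  d (successors {a, c, e}): φ is true.
  e (successors {a, b, f, g}): φ is true.
  f (successors {a, d, f, g}): φ is false.
  g (successors {c, e, g}): φ is false.
For instance, at f:
  At f: (<>r -> s) & r is true, so ~((<>r -> s) & r) is false.
    At f: <>r -> s is true, r is true, so (<>r -> s) & r is true.
      At f: <>r is true, s is true, so <>r -> s is true.
Satisfying worlds: {a, c, d, e}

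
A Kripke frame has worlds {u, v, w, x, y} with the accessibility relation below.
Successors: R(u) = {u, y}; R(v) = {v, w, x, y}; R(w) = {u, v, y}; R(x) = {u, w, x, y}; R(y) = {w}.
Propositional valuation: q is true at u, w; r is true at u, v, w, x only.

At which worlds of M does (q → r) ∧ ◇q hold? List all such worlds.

Let φ = (q → r) ∧ ◇q. Evaluate φ at each world:
  u (successors {u, y}): φ is true.
  v (successors {v, w, x, y}): φ is true.
  w (successors {u, v, y}): φ is true.
  x (successors {u, w, x, y}): φ is true.
  y (successors {w}): φ is true.
For instance, at u:
  At u: q → r is true, ◇q is true, so (q → r) ∧ ◇q is true.
    At u: ◇q requires q at some successor in {u, y}.
      q holds at u, so ◇q is true at u.
Satisfying worlds: {u, v, w, x, y}

u, v, w, x, y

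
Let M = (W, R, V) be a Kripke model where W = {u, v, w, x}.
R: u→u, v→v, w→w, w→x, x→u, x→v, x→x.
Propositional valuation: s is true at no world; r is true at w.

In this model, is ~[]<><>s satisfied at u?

Yes

Recall that []ψ holds at a world iff ψ holds at every accessible world, and <>ψ holds iff ψ holds at some accessible world.
At u: []<><>s is false, so ~[]<><>s is true.
  At u: []<><>s requires <><>s at every successor {u}.
    <><>s fails at u, so []<><>s is false at u.
      At u: <><>s requires <>s at some successor in {u}.
        At u: <>s is false.
      So <><>s is false at u.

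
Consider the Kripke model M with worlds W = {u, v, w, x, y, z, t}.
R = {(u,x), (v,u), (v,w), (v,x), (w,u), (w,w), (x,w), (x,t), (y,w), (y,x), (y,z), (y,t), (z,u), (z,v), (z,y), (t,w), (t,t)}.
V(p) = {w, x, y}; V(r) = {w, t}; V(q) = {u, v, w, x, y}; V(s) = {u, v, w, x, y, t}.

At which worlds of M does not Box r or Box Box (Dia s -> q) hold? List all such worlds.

Let φ = not Box r or Box Box (Dia s -> q). Evaluate φ at each world:
  u (successors {x}): φ is true.
  v (successors {u, w, x}): φ is true.
  w (successors {u, w}): φ is true.
  x (successors {w, t}): φ is false.
  y (successors {w, x, z, t}): φ is true.
  z (successors {u, v, y}): φ is true.
  t (successors {w, t}): φ is false.
For instance, at w:
  At w: not Box r is true, Box Box (Dia s -> q) is true, so not Box r or Box Box (Dia s -> q) is true.
    At w: Box r is false, so not Box r is true.
      At w: Box r requires r at every successor {u, w}.
        r fails at u, so Box r is false at w.
    At w: Box Box (Dia s -> q) requires Box (Dia s -> q) at every successor {u, w}.
      At u: Box (Dia s -> q) is true.
      At w: Box (Dia s -> q) is true.
    So Box Box (Dia s -> q) is true at w.
Satisfying worlds: {u, v, w, y, z}

u, v, w, y, z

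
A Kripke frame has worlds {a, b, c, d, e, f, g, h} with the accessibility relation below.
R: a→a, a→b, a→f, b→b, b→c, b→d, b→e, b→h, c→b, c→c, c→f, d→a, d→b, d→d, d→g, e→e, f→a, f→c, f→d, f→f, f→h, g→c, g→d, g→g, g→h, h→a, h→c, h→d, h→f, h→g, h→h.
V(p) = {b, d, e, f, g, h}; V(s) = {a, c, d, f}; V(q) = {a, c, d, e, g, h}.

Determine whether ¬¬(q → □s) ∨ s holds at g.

At g: ¬¬(q → □s) is false, s is false, so ¬¬(q → □s) ∨ s is false.
  At g: ¬(q → □s) is true, so ¬¬(q → □s) is false.
    At g: q → □s is false, so ¬(q → □s) is true.
      At g: q is true, □s is false, so q → □s is false.

No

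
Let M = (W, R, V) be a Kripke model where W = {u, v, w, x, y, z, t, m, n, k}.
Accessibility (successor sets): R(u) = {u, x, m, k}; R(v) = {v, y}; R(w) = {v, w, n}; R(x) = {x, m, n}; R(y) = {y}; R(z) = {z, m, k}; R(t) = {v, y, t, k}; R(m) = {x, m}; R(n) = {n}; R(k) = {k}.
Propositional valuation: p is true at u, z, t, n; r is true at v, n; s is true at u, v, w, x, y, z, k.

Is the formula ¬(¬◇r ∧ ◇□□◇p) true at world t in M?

At t: ¬◇r ∧ ◇□□◇p is false, so ¬(¬◇r ∧ ◇□□◇p) is true.
  At t: ¬◇r is false, ◇□□◇p is false, so ¬◇r ∧ ◇□□◇p is false.
    At t: ◇r is true, so ¬◇r is false.
      At t: ◇r requires r at some successor in {v, y, t, k}.
        r holds at v, so ◇r is true at t.
    At t: ◇□□◇p requires □□◇p at some successor in {v, y, t, k}.
      At v: □□◇p is false.
      At y: □□◇p is false.
      At t: □□◇p is false.
      At k: □□◇p is false.
    So ◇□□◇p is false at t.

Yes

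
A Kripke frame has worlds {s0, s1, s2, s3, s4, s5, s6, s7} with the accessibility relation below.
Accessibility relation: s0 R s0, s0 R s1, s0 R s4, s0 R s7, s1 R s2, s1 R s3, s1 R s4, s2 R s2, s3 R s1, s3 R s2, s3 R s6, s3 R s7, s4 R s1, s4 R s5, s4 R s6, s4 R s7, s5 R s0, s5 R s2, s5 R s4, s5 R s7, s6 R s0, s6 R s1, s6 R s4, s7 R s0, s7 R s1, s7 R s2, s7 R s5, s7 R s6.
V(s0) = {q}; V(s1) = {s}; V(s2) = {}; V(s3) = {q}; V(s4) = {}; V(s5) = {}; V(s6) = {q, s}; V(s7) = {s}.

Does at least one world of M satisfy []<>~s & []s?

Recall that []ψ holds at a world iff ψ holds at every accessible world, and <>ψ holds iff ψ holds at some accessible world.
Let φ = []<>~s & []s. Evaluate φ at each world:
  s0 (successors {s0, s1, s4, s7}): φ is false.
  s1 (successors {s2, s3, s4}): φ is false.
  s2 (successors {s2}): φ is false.
  s3 (successors {s1, s2, s6, s7}): φ is false.
  s4 (successors {s1, s5, s6, s7}): φ is false.
  s5 (successors {s0, s2, s4, s7}): φ is false.
  s6 (successors {s0, s1, s4}): φ is false.
  s7 (successors {s0, s1, s2, s5, s6}): φ is false.
For instance, at s5:
  At s5: []<>~s is true, []s is false, so []<>~s & []s is false.
    At s5: []<>~s requires <>~s at every successor {s0, s2, s4, s7}.
      At s0: <>~s is true.
      At s2: <>~s is true.
      At s4: <>~s is true.
      At s7: <>~s is true.
    So []<>~s is true at s5.
    At s5: []s requires s at every successor {s0, s2, s4, s7}.
      s fails at s0, so []s is false at s5.

No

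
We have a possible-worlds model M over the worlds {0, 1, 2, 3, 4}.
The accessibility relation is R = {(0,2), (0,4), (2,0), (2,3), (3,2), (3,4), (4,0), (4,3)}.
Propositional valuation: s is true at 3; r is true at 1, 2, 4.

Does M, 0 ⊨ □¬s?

Recall that □ψ holds at a world iff ψ holds at every accessible world, and ◇ψ holds iff ψ holds at some accessible world.
At 0: □¬s requires ¬s at every successor {2, 4}.
  At 2: ¬s is true.
  At 4: ¬s is true.
So □¬s is true at 0.

Yes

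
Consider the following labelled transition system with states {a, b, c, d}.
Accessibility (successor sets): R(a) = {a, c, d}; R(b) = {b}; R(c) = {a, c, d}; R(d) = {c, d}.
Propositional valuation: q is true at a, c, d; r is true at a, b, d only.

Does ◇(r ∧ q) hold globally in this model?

No

Recall that ◇ψ holds at a world iff ψ holds at some accessible world.
Let φ = ◇(r ∧ q). Evaluate φ at each world:
  a (successors {a, c, d}): φ is true.
  b (successors {b}): φ is false.
  c (successors {a, c, d}): φ is true.
  d (successors {c, d}): φ is true.
Detail at b (counterexample):
  At b: ◇(r ∧ q) requires r ∧ q at some successor in {b}.
    At b: r ∧ q is false.
  So ◇(r ∧ q) is false at b.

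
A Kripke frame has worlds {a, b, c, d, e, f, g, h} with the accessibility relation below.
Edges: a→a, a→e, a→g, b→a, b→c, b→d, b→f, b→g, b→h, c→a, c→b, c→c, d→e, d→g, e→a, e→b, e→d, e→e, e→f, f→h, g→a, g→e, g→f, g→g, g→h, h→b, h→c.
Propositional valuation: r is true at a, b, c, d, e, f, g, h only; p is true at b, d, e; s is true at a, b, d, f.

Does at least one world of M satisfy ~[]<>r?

Recall that []ψ holds at a world iff ψ holds at every accessible world, and <>ψ holds iff ψ holds at some accessible world.
Let φ = ~[]<>r. Evaluate φ at each world:
  a (successors {a, e, g}): φ is false.
  b (successors {a, c, d, f, g, h}): φ is false.
  c (successors {a, b, c}): φ is false.
  d (successors {e, g}): φ is false.
  e (successors {a, b, d, e, f}): φ is false.
  f (successors {h}): φ is false.
  g (successors {a, e, f, g, h}): φ is false.
  h (successors {b, c}): φ is false.
For instance, at c:
  At c: []<>r is true, so ~[]<>r is false.
    At c: []<>r requires <>r at every successor {a, b, c}.
      At a: <>r is true.
      At b: <>r is true.
      At c: <>r is true.
    So []<>r is true at c.

No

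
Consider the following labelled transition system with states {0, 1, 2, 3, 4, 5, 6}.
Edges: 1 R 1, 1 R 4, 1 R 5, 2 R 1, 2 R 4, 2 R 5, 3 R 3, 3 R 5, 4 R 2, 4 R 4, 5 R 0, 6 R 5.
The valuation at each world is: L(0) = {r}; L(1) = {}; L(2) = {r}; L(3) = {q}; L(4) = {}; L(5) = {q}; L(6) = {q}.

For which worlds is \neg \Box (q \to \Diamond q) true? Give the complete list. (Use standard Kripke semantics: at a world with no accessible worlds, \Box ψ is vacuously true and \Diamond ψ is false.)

1, 2, 3, 6

Recall that \Box ψ holds at a world iff ψ holds at every accessible world, and \Diamond ψ holds iff ψ holds at some accessible world.
Let φ = \neg \Box (q \to \Diamond q). Evaluate φ at each world:
  0 (successors ∅): φ is false.
  1 (successors {1, 4, 5}): φ is true.
  2 (successors {1, 4, 5}): φ is true.
  3 (successors {3, 5}): φ is true.
  4 (successors {2, 4}): φ is false.
  5 (successors {0}): φ is false.
  6 (successors {5}): φ is true.
For instance, at 3:
  At 3: \Box (q \to \Diamond q) is false, so \neg \Box (q \to \Diamond q) is true.
    At 3: \Box (q \to \Diamond q) requires q \to \Diamond q at every successor {3, 5}.
      q \to \Diamond q fails at 5, so \Box (q \to \Diamond q) is false at 3.
Satisfying worlds: {1, 2, 3, 6}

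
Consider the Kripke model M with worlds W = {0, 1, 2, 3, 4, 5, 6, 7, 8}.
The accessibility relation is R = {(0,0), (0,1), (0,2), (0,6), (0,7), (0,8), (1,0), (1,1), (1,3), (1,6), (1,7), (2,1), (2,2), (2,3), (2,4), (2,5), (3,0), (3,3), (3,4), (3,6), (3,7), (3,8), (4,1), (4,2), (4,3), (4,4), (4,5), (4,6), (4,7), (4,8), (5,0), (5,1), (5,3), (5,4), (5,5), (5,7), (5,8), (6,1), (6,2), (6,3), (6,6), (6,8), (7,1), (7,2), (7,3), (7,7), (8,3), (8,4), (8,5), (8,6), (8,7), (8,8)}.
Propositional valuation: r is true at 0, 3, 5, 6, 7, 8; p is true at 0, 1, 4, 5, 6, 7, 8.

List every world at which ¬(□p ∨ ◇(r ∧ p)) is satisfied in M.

none

Let φ = ¬(□p ∨ ◇(r ∧ p)). Evaluate φ at each world:
  0 (successors {0, 1, 2, 6, 7, 8}): φ is false.
  1 (successors {0, 1, 3, 6, 7}): φ is false.
  2 (successors {1, 2, 3, 4, 5}): φ is false.
  3 (successors {0, 3, 4, 6, 7, 8}): φ is false.
  4 (successors {1, 2, 3, 4, 5, 6, 7, 8}): φ is false.
  5 (successors {0, 1, 3, 4, 5, 7, 8}): φ is false.
  6 (successors {1, 2, 3, 6, 8}): φ is false.
  7 (successors {1, 2, 3, 7}): φ is false.
  8 (successors {3, 4, 5, 6, 7, 8}): φ is false.
For instance, at 8:
  At 8: □p ∨ ◇(r ∧ p) is true, so ¬(□p ∨ ◇(r ∧ p)) is false.
    At 8: □p is false, ◇(r ∧ p) is true, so □p ∨ ◇(r ∧ p) is true.
      At 8: □p requires p at every successor {3, 4, 5, 6, 7, 8}.
        p fails at 3, so □p is false at 8.
      At 8: ◇(r ∧ p) requires r ∧ p at some successor in {3, 4, 5, 6, 7, 8}.
        r ∧ p holds at 5, so ◇(r ∧ p) is true at 8.
Satisfying worlds: none.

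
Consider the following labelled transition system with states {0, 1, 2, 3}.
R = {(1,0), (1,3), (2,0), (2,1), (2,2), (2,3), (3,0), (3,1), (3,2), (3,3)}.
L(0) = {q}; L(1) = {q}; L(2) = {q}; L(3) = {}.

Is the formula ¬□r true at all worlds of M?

No

Recall that □ψ holds at a world iff ψ holds at every accessible world, and ◇ψ holds iff ψ holds at some accessible world.
Let φ = ¬□r. Evaluate φ at each world:
  0 (successors ∅): φ is false.
  1 (successors {0, 3}): φ is true.
  2 (successors {0, 1, 2, 3}): φ is true.
  3 (successors {0, 1, 2, 3}): φ is true.
Detail at 0 (counterexample):
  At 0: □r is true, so ¬□r is false.
    At 0: no accessible worlds, so □r holds vacuously.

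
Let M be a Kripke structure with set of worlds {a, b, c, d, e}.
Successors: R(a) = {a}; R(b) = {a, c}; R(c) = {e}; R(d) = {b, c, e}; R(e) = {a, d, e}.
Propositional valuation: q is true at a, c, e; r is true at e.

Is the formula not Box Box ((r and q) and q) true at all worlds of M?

Yes

Recall that Box ψ holds at a world iff ψ holds at every accessible world, and Dia ψ holds iff ψ holds at some accessible world.
Let φ = not Box Box ((r and q) and q). Evaluate φ at each world:
  a (successors {a}): φ is true.
  b (successors {a, c}): φ is true.
  c (successors {e}): φ is true.
  d (successors {b, c, e}): φ is true.
  e (successors {a, d, e}): φ is true.
For instance, at d:
  At d: Box Box ((r and q) and q) is false, so not Box Box ((r and q) and q) is true.
    At d: Box Box ((r and q) and q) requires Box ((r and q) and q) at every successor {b, c, e}.
      Box ((r and q) and q) fails at b, so Box Box ((r and q) and q) is false at d.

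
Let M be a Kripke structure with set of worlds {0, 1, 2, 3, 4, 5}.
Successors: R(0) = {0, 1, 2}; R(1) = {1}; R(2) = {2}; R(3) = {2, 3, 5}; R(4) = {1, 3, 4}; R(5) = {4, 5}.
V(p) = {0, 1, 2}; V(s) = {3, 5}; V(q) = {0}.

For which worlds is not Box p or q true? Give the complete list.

0, 3, 4, 5

Let φ = not Box p or q. Evaluate φ at each world:
  0 (successors {0, 1, 2}): φ is true.
  1 (successors {1}): φ is false.
  2 (successors {2}): φ is false.
  3 (successors {2, 3, 5}): φ is true.
  4 (successors {1, 3, 4}): φ is true.
  5 (successors {4, 5}): φ is true.
For instance, at 1:
  At 1: not Box p is false, q is false, so not Box p or q is false.
    At 1: Box p is true, so not Box p is false.
      At 1: Box p requires p at every successor {1}.
        At 1: p is true.
      So Box p is true at 1.
Satisfying worlds: {0, 3, 4, 5}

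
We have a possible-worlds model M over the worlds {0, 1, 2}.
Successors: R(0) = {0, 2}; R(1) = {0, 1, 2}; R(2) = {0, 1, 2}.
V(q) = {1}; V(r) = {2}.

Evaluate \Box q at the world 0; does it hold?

No

At 0: \Box q requires q at every successor {0, 2}.
  q fails at 0, so \Box q is false at 0.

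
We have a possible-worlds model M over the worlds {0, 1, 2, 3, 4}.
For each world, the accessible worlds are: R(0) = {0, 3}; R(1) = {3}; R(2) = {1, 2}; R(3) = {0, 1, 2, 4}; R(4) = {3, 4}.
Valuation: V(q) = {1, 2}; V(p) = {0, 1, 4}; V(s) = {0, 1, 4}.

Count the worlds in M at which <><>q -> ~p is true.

Let φ = <><>q -> ~p. Evaluate φ at each world:
  0 (successors {0, 3}): φ is false.
  1 (successors {3}): φ is false.
  2 (successors {1, 2}): φ is true.
  3 (successors {0, 1, 2, 4}): φ is true.
  4 (successors {3, 4}): φ is false.
For instance, at 1:
  At 1: <><>q is true, ~p is false, so <><>q -> ~p is false.
    At 1: <><>q requires <>q at some successor in {3}.
      <>q holds at 3, so <><>q is true at 1.
Satisfying worlds: {2, 3}

2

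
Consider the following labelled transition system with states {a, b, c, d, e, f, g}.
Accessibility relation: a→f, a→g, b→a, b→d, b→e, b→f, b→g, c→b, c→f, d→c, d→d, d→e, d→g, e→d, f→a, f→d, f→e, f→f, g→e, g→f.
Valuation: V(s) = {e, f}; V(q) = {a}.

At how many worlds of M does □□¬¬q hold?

Let φ = □□¬¬q. Evaluate φ at each world:
  a (successors {f, g}): φ is false.
  b (successors {a, d, e, f, g}): φ is false.
  c (successors {b, f}): φ is false.
  d (successors {c, d, e, g}): φ is false.
  e (successors {d}): φ is false.
  f (successors {a, d, e, f}): φ is false.
  g (successors {e, f}): φ is false.
For instance, at d:
  At d: □□¬¬q requires □¬¬q at every successor {c, d, e, g}.
    □¬¬q fails at c, so □□¬¬q is false at d.
      At c: □¬¬q requires ¬¬q at every successor {b, f}.
        ¬¬q fails at b, so □¬¬q is false at c.
Satisfying worlds: none.

0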